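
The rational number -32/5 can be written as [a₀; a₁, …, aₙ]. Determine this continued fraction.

-32 = -7·5 + 3, so a_0 = -7
5 = 1·3 + 2, so a_1 = 1
3 = 1·2 + 1, so a_2 = 1
2 = 2·1 + 0, so a_3 = 2

[-7; 1, 1, 2]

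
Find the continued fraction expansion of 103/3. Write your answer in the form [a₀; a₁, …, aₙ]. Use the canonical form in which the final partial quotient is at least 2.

⌊103/3⌋ = 34, remainder 1
⌊3/1⌋ = 3, remainder 0

[34; 3]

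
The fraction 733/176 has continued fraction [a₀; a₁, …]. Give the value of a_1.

6

⌊733/176⌋ = 4, remainder 29
⌊176/29⌋ = 6, remainder 2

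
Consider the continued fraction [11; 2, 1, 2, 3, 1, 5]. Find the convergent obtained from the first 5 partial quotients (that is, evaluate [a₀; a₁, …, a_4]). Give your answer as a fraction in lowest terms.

307/27

a_0 = 11: 11/1
a_1 = 2: 23/2
a_2 = 1: 34/3
a_3 = 2: 91/8
a_4 = 3: 307/27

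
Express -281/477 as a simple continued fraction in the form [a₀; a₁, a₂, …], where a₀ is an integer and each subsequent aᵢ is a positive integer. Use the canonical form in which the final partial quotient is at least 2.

-281 ÷ 477 → quotient -1, remainder 196
477 ÷ 196 → quotient 2, remainder 85
196 ÷ 85 → quotient 2, remainder 26
85 ÷ 26 → quotient 3, remainder 7
26 ÷ 7 → quotient 3, remainder 5
7 ÷ 5 → quotient 1, remainder 2
5 ÷ 2 → quotient 2, remainder 1
2 ÷ 1 → quotient 2, remainder 0

[-1; 2, 2, 3, 3, 1, 2, 2]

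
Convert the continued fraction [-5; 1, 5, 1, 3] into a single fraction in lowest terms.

Start with 3.
1 + 1/(3/1) = 1 + 1/3 = 4/3
5 + 1/(4/3) = 5 + 3/4 = 23/4
1 + 1/(23/4) = 1 + 4/23 = 27/23
-5 + 1/(27/23) = -5 + 23/27 = -112/27

-112/27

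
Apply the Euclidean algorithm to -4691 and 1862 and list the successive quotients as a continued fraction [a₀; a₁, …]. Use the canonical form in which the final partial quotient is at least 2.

Run the Euclidean algorithm, recording each quotient:
⌊-4691/1862⌋ = -3, remainder 895
⌊1862/895⌋ = 2, remainder 72
⌊895/72⌋ = 12, remainder 31
⌊72/31⌋ = 2, remainder 10
⌊31/10⌋ = 3, remainder 1
⌊10/1⌋ = 10, remainder 0

[-3; 2, 12, 2, 3, 10]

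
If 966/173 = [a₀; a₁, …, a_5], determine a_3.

966 = 5·173 + 101, so a_0 = 5
173 = 1·101 + 72, so a_1 = 1
101 = 1·72 + 29, so a_2 = 1
72 = 2·29 + 14, so a_3 = 2

2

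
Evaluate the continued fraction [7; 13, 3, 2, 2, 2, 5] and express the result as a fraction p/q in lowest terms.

20879/2951

Start with 5.
2 + 1/(5/1) = 2 + 1/5 = 11/5
2 + 1/(11/5) = 2 + 5/11 = 27/11
2 + 1/(27/11) = 2 + 11/27 = 65/27
3 + 1/(65/27) = 3 + 27/65 = 222/65
13 + 1/(222/65) = 13 + 65/222 = 2951/222
7 + 1/(2951/222) = 7 + 222/2951 = 20879/2951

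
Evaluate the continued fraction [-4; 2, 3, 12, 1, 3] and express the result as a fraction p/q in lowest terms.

-1303/365

Starting at the tail and folding back:
Start with 3.
1 + 1/(3/1) = 1 + 1/3 = 4/3
12 + 1/(4/3) = 12 + 3/4 = 51/4
3 + 1/(51/4) = 3 + 4/51 = 157/51
2 + 1/(157/51) = 2 + 51/157 = 365/157
-4 + 1/(365/157) = -4 + 157/365 = -1303/365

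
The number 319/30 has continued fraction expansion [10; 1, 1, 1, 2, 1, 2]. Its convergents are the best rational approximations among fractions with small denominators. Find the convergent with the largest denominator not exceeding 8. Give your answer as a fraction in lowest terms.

85/8

a_0 = 10: 10/1  (≤ bound)
a_1 = 1: 11/1  (≤ bound)
a_2 = 1: 21/2  (≤ bound)
a_3 = 1: 32/3  (≤ bound)
a_4 = 2: 85/8  (≤ bound)
a_5 = 1: 117/11  (> 8, stop)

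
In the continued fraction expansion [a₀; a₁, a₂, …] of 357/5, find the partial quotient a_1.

2

Repeatedly divide and take the remainder:
⌊357/5⌋ = 71, remainder 2
⌊5/2⌋ = 2, remainder 1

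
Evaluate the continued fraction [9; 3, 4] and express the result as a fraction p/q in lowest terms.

Start with 4.
3 + 1/(4/1) = 3 + 1/4 = 13/4
9 + 1/(13/4) = 9 + 4/13 = 121/13

121/13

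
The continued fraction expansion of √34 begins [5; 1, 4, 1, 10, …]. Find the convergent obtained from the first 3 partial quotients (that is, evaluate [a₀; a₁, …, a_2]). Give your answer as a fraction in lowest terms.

29/5

Start with 4.
1 + 1/(4/1) = 1 + 1/4 = 5/4
5 + 1/(5/4) = 5 + 4/5 = 29/5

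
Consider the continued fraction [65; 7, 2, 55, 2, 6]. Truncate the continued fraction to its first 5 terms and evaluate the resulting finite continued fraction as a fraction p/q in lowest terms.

a_0 = 65: 65/1
a_1 = 7: 456/7
a_2 = 2: 977/15
a_3 = 55: 54191/832
a_4 = 2: 109359/1679

109359/1679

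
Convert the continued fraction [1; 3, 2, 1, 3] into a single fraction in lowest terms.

48/37

Starting at the tail and folding back:
Start with 3.
1 + 1/(3/1) = 1 + 1/3 = 4/3
2 + 1/(4/3) = 2 + 3/4 = 11/4
3 + 1/(11/4) = 3 + 4/11 = 37/11
1 + 1/(37/11) = 1 + 11/37 = 48/37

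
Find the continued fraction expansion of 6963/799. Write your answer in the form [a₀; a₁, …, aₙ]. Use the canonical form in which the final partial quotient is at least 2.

Apply division with remainder until the remainder is 0:
6963 ÷ 799 → quotient 8, remainder 571
799 ÷ 571 → quotient 1, remainder 228
571 ÷ 228 → quotient 2, remainder 115
228 ÷ 115 → quotient 1, remainder 113
115 ÷ 113 → quotient 1, remainder 2
113 ÷ 2 → quotient 56, remainder 1
2 ÷ 1 → quotient 2, remainder 0

[8; 1, 2, 1, 1, 56, 2]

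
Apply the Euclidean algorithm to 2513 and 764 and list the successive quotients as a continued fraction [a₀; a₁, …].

2513 = 3·764 + 221, so a_0 = 3
764 = 3·221 + 101, so a_1 = 3
221 = 2·101 + 19, so a_2 = 2
101 = 5·19 + 6, so a_3 = 5
19 = 3·6 + 1, so a_4 = 3
6 = 6·1 + 0, so a_5 = 6

[3; 3, 2, 5, 3, 6]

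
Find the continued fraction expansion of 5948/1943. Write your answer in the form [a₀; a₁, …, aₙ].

[3; 16, 3, 19, 2]

5948 = 3·1943 + 119, so a_0 = 3
1943 = 16·119 + 39, so a_1 = 16
119 = 3·39 + 2, so a_2 = 3
39 = 19·2 + 1, so a_3 = 19
2 = 2·1 + 0, so a_4 = 2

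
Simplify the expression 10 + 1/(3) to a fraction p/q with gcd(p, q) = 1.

31/3

Start with 3.
10 + 1/(3/1) = 10 + 1/3 = 31/3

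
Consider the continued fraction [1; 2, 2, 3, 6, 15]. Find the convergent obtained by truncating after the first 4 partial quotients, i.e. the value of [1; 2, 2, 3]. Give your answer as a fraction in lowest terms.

a_0 = 1: 1/1
a_1 = 2: 3/2
a_2 = 2: 7/5
a_3 = 3: 24/17

24/17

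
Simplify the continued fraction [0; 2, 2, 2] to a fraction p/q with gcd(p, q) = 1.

5/12

Start with 2.
2 + 1/(2/1) = 2 + 1/2 = 5/2
2 + 1/(5/2) = 2 + 2/5 = 12/5
0 + 1/(12/5) = 0 + 5/12 = 5/12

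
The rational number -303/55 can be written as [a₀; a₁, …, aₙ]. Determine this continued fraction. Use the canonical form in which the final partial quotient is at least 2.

[-6; 2, 27]

-303 ÷ 55 → quotient -6, remainder 27
55 ÷ 27 → quotient 2, remainder 1
27 ÷ 1 → quotient 27, remainder 0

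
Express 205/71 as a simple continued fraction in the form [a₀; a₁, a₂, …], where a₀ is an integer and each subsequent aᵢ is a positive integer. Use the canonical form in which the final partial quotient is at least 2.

205 ÷ 71 → quotient 2, remainder 63
71 ÷ 63 → quotient 1, remainder 8
63 ÷ 8 → quotient 7, remainder 7
8 ÷ 7 → quotient 1, remainder 1
7 ÷ 1 → quotient 7, remainder 0

[2; 1, 7, 1, 7]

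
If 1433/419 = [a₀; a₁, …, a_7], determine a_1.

1433 = 3·419 + 176, so a_0 = 3
419 = 2·176 + 67, so a_1 = 2

2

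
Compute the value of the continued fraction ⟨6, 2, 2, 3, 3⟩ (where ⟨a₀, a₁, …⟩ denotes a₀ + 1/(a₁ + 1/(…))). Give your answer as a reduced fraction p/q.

Collapse the nested fraction from the inside out:
Start with 3.
3 + 1/(3/1) = 3 + 1/3 = 10/3
2 + 1/(10/3) = 2 + 3/10 = 23/10
2 + 1/(23/10) = 2 + 10/23 = 56/23
6 + 1/(56/23) = 6 + 23/56 = 359/56

359/56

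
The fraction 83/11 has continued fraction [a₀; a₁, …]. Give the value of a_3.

83 ÷ 11 → quotient 7, remainder 6
11 ÷ 6 → quotient 1, remainder 5
6 ÷ 5 → quotient 1, remainder 1
5 ÷ 1 → quotient 5, remainder 0

5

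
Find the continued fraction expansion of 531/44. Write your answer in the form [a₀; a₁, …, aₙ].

[12; 14, 1, 2]

Apply division with remainder until the remainder is 0:
⌊531/44⌋ = 12, remainder 3
⌊44/3⌋ = 14, remainder 2
⌊3/2⌋ = 1, remainder 1
⌊2/1⌋ = 2, remainder 0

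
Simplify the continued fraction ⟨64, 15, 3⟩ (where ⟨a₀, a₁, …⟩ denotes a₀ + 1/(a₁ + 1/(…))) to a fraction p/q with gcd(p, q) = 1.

Start with 3.
15 + 1/(3/1) = 15 + 1/3 = 46/3
64 + 1/(46/3) = 64 + 3/46 = 2947/46

2947/46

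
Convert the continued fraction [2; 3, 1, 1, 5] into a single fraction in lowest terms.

89/39

Use the convergent recurrence hₖ = aₖ·hₖ₋₁ + hₖ₋₂ (and likewise for the denominators kₖ):
a_0 = 2: 2/1
a_1 = 3: 7/3
a_2 = 1: 9/4
a_3 = 1: 16/7
a_4 = 5: 89/39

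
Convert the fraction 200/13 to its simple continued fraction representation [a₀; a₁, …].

[15; 2, 1, 1, 2]

200 = 15·13 + 5, so a_0 = 15
13 = 2·5 + 3, so a_1 = 2
5 = 1·3 + 2, so a_2 = 1
3 = 1·2 + 1, so a_3 = 1
2 = 2·1 + 0, so a_4 = 2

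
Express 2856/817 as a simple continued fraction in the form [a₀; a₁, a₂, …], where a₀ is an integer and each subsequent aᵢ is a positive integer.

[3; 2, 57, 1, 6]

Repeatedly divide and take the remainder:
2856 ÷ 817 → quotient 3, remainder 405
817 ÷ 405 → quotient 2, remainder 7
405 ÷ 7 → quotient 57, remainder 6
7 ÷ 6 → quotient 1, remainder 1
6 ÷ 1 → quotient 6, remainder 0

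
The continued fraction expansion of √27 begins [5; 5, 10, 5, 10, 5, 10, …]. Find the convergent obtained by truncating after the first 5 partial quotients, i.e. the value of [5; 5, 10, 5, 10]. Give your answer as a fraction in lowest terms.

a_0 = 5: 5/1
a_1 = 5: 26/5
a_2 = 10: 265/51
a_3 = 5: 1351/260
a_4 = 10: 13775/2651

13775/2651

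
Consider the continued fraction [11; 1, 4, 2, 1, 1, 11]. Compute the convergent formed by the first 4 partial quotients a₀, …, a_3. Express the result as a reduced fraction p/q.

130/11

a_0 = 11: 11/1
a_1 = 1: 12/1
a_2 = 4: 59/5
a_3 = 2: 130/11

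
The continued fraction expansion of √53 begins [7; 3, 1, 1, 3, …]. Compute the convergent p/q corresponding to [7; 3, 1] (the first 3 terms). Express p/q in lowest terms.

a_0 = 7: 7/1
a_1 = 3: 22/3
a_2 = 1: 29/4

29/4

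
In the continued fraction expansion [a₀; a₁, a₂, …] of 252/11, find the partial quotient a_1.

⌊252/11⌋ = 22, remainder 10
⌊11/10⌋ = 1, remainder 1

1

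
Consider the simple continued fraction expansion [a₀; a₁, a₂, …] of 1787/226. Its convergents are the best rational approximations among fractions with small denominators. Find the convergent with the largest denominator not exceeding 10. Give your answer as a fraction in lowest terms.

List convergents until the denominator exceeds the bound:
a_0 = 7: 7/1  (≤ bound)
a_1 = 1: 8/1  (≤ bound)
a_2 = 9: 79/10  (≤ bound)
a_3 = 1: 87/11  (> 10, stop)

79/10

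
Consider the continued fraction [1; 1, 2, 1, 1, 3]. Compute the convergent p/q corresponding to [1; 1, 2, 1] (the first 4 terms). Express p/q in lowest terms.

Start with 1.
2 + 1/(1/1) = 2 + 1/1 = 3/1
1 + 1/(3/1) = 1 + 1/3 = 4/3
1 + 1/(4/3) = 1 + 3/4 = 7/4

7/4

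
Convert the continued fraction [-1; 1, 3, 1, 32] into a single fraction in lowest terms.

-33/164

a_0 = -1: -1/1
a_1 = 1: 0/1
a_2 = 3: -1/4
a_3 = 1: -1/5
a_4 = 32: -33/164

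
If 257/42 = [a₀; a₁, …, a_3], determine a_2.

2

257 = 6·42 + 5, so a_0 = 6
42 = 8·5 + 2, so a_1 = 8
5 = 2·2 + 1, so a_2 = 2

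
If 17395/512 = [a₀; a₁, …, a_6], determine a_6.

17395 = 33·512 + 499, so a_0 = 33
512 = 1·499 + 13, so a_1 = 1
499 = 38·13 + 5, so a_2 = 38
13 = 2·5 + 3, so a_3 = 2
5 = 1·3 + 2, so a_4 = 1
3 = 1·2 + 1, so a_5 = 1
2 = 2·1 + 0, so a_6 = 2

2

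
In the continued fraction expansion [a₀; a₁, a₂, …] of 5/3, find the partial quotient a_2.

2

5 ÷ 3 → quotient 1, remainder 2
3 ÷ 2 → quotient 1, remainder 1
2 ÷ 1 → quotient 2, remainder 0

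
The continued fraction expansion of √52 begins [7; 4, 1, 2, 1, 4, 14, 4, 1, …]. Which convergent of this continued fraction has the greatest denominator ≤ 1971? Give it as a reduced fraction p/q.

9223/1279

a_0 = 7: 7/1  (≤ bound)
a_1 = 4: 29/4  (≤ bound)
a_2 = 1: 36/5  (≤ bound)
a_3 = 2: 101/14  (≤ bound)
a_4 = 1: 137/19  (≤ bound)
a_5 = 4: 649/90  (≤ bound)
a_6 = 14: 9223/1279  (≤ bound)
a_7 = 4: 37541/5206  (> 1971, stop)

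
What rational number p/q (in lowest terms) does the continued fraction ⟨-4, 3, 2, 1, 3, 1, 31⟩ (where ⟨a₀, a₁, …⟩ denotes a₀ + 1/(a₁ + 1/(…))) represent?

Start with 31.
1 + 1/(31/1) = 1 + 1/31 = 32/31
3 + 1/(32/31) = 3 + 31/32 = 127/32
1 + 1/(127/32) = 1 + 32/127 = 159/127
2 + 1/(159/127) = 2 + 127/159 = 445/159
3 + 1/(445/159) = 3 + 159/445 = 1494/445
-4 + 1/(1494/445) = -4 + 445/1494 = -5531/1494

-5531/1494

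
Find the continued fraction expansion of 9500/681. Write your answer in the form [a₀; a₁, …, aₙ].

[13; 1, 19, 34]

9500 = 13·681 + 647, so a_0 = 13
681 = 1·647 + 34, so a_1 = 1
647 = 19·34 + 1, so a_2 = 19
34 = 34·1 + 0, so a_3 = 34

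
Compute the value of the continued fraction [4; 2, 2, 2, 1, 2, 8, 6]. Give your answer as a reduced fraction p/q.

10397/2356

Starting at the tail and folding back:
Start with 6.
8 + 1/(6/1) = 8 + 1/6 = 49/6
2 + 1/(49/6) = 2 + 6/49 = 104/49
1 + 1/(104/49) = 1 + 49/104 = 153/104
2 + 1/(153/104) = 2 + 104/153 = 410/153
2 + 1/(410/153) = 2 + 153/410 = 973/410
2 + 1/(973/410) = 2 + 410/973 = 2356/973
4 + 1/(2356/973) = 4 + 973/2356 = 10397/2356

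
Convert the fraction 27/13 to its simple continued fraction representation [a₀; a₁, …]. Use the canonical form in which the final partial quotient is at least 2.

[2; 13]

27 ÷ 13 → quotient 2, remainder 1
13 ÷ 1 → quotient 13, remainder 0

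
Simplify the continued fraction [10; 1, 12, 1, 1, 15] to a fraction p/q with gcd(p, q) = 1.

4578/419

Start with 15.
1 + 1/(15/1) = 1 + 1/15 = 16/15
1 + 1/(16/15) = 1 + 15/16 = 31/16
12 + 1/(31/16) = 12 + 16/31 = 388/31
1 + 1/(388/31) = 1 + 31/388 = 419/388
10 + 1/(419/388) = 10 + 388/419 = 4578/419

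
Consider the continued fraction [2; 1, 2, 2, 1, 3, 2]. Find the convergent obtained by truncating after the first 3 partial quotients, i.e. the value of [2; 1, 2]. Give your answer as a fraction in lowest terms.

Work from the innermost term outward:
Start with 2.
1 + 1/(2/1) = 1 + 1/2 = 3/2
2 + 1/(3/2) = 2 + 2/3 = 8/3

8/3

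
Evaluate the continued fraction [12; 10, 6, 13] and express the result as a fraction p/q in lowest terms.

9715/803

Start with 13.
6 + 1/(13/1) = 6 + 1/13 = 79/13
10 + 1/(79/13) = 10 + 13/79 = 803/79
12 + 1/(803/79) = 12 + 79/803 = 9715/803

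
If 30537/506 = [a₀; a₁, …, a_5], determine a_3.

6

⌊30537/506⌋ = 60, remainder 177
⌊506/177⌋ = 2, remainder 152
⌊177/152⌋ = 1, remainder 25
⌊152/25⌋ = 6, remainder 2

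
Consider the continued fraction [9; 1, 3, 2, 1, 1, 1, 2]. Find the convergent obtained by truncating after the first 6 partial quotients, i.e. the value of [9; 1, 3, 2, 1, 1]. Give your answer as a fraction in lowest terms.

215/22

Start with 1.
1 + 1/(1/1) = 1 + 1/1 = 2/1
2 + 1/(2/1) = 2 + 1/2 = 5/2
3 + 1/(5/2) = 3 + 2/5 = 17/5
1 + 1/(17/5) = 1 + 5/17 = 22/17
9 + 1/(22/17) = 9 + 17/22 = 215/22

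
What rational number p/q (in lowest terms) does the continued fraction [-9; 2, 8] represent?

-145/17

Start with 8.
2 + 1/(8/1) = 2 + 1/8 = 17/8
-9 + 1/(17/8) = -9 + 8/17 = -145/17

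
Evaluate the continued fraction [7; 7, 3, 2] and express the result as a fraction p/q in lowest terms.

Start with 2.
3 + 1/(2/1) = 3 + 1/2 = 7/2
7 + 1/(7/2) = 7 + 2/7 = 51/7
7 + 1/(51/7) = 7 + 7/51 = 364/51

364/51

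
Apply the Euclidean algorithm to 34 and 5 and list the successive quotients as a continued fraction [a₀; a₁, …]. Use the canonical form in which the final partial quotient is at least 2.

[6; 1, 4]

34 ÷ 5 → quotient 6, remainder 4
5 ÷ 4 → quotient 1, remainder 1
4 ÷ 1 → quotient 4, remainder 0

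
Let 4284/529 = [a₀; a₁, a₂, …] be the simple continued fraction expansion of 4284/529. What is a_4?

Repeatedly divide and take the remainder:
4284 = 8·529 + 52, so a_0 = 8
529 = 10·52 + 9, so a_1 = 10
52 = 5·9 + 7, so a_2 = 5
9 = 1·7 + 2, so a_3 = 1
7 = 3·2 + 1, so a_4 = 3

3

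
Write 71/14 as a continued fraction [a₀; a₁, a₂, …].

71 ÷ 14 → quotient 5, remainder 1
14 ÷ 1 → quotient 14, remainder 0

[5; 14]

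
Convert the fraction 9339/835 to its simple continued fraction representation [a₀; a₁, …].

[11; 5, 2, 2, 1, 2, 2, 3]

9339 ÷ 835 → quotient 11, remainder 154
835 ÷ 154 → quotient 5, remainder 65
154 ÷ 65 → quotient 2, remainder 24
65 ÷ 24 → quotient 2, remainder 17
24 ÷ 17 → quotient 1, remainder 7
17 ÷ 7 → quotient 2, remainder 3
7 ÷ 3 → quotient 2, remainder 1
3 ÷ 1 → quotient 3, remainder 0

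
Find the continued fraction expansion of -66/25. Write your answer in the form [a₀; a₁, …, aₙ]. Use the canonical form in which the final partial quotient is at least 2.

[-3; 2, 1, 3, 2]

-66 = -3·25 + 9, so a_0 = -3
25 = 2·9 + 7, so a_1 = 2
9 = 1·7 + 2, so a_2 = 1
7 = 3·2 + 1, so a_3 = 3
2 = 2·1 + 0, so a_4 = 2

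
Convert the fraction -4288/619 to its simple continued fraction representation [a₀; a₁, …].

[-7; 13, 1, 3, 11]

-4288 = -7·619 + 45, so a_0 = -7
619 = 13·45 + 34, so a_1 = 13
45 = 1·34 + 11, so a_2 = 1
34 = 3·11 + 1, so a_3 = 3
11 = 11·1 + 0, so a_4 = 11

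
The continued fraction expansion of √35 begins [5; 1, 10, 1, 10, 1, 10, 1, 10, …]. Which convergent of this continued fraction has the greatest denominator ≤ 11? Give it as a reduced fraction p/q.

a_0 = 5: 5/1  (≤ bound)
a_1 = 1: 6/1  (≤ bound)
a_2 = 10: 65/11  (≤ bound)
a_3 = 1: 71/12  (> 11, stop)

65/11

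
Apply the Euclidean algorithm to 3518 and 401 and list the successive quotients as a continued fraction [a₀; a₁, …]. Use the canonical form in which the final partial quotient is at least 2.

[8; 1, 3, 2, 2, 5, 1, 2]

Run the Euclidean algorithm, recording each quotient:
3518 ÷ 401 → quotient 8, remainder 310
401 ÷ 310 → quotient 1, remainder 91
310 ÷ 91 → quotient 3, remainder 37
91 ÷ 37 → quotient 2, remainder 17
37 ÷ 17 → quotient 2, remainder 3
17 ÷ 3 → quotient 5, remainder 2
3 ÷ 2 → quotient 1, remainder 1
2 ÷ 1 → quotient 2, remainder 0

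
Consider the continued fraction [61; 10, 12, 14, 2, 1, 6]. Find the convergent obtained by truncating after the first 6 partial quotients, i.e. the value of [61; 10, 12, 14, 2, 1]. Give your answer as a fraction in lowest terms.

a_0 = 61: 61/1
a_1 = 10: 611/10
a_2 = 12: 7393/121
a_3 = 14: 104113/1704
a_4 = 2: 215619/3529
a_5 = 1: 319732/5233

319732/5233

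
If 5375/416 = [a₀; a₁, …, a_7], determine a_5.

5375 = 12·416 + 383, so a_0 = 12
416 = 1·383 + 33, so a_1 = 1
383 = 11·33 + 20, so a_2 = 11
33 = 1·20 + 13, so a_3 = 1
20 = 1·13 + 7, so a_4 = 1
13 = 1·7 + 6, so a_5 = 1

1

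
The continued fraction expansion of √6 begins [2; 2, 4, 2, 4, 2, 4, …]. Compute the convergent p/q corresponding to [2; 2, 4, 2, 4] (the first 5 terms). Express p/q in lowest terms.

218/89

Collapse the nested fraction from the inside out:
Start with 4.
2 + 1/(4/1) = 2 + 1/4 = 9/4
4 + 1/(9/4) = 4 + 4/9 = 40/9
2 + 1/(40/9) = 2 + 9/40 = 89/40
2 + 1/(89/40) = 2 + 40/89 = 218/89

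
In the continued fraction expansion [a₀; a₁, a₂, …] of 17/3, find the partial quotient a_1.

1

17 ÷ 3 → quotient 5, remainder 2
3 ÷ 2 → quotient 1, remainder 1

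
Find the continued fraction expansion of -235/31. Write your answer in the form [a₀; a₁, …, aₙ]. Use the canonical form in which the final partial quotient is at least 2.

[-8; 2, 2, 1, 1, 2]

-235 = -8·31 + 13, so a_0 = -8
31 = 2·13 + 5, so a_1 = 2
13 = 2·5 + 3, so a_2 = 2
5 = 1·3 + 2, so a_3 = 1
3 = 1·2 + 1, so a_4 = 1
2 = 2·1 + 0, so a_5 = 2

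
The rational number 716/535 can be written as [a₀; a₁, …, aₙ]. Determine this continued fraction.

716 ÷ 535 → quotient 1, remainder 181
535 ÷ 181 → quotient 2, remainder 173
181 ÷ 173 → quotient 1, remainder 8
173 ÷ 8 → quotient 21, remainder 5
8 ÷ 5 → quotient 1, remainder 3
5 ÷ 3 → quotient 1, remainder 2
3 ÷ 2 → quotient 1, remainder 1
2 ÷ 1 → quotient 2, remainder 0

[1; 2, 1, 21, 1, 1, 1, 2]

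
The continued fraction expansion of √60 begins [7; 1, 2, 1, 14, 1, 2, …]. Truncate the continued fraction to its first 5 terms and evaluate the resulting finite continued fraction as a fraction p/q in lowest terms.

457/59

Start with 14.
1 + 1/(14/1) = 1 + 1/14 = 15/14
2 + 1/(15/14) = 2 + 14/15 = 44/15
1 + 1/(44/15) = 1 + 15/44 = 59/44
7 + 1/(59/44) = 7 + 44/59 = 457/59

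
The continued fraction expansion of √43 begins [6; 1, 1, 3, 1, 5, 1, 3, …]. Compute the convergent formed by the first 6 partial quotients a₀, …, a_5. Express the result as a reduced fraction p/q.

341/52

a_0 = 6: 6/1
a_1 = 1: 7/1
a_2 = 1: 13/2
a_3 = 3: 46/7
a_4 = 1: 59/9
a_5 = 5: 341/52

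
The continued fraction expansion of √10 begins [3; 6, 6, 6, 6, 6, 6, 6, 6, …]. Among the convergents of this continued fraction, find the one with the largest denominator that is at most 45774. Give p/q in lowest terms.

27379/8658

a_0 = 3: 3/1  (≤ bound)
a_1 = 6: 19/6  (≤ bound)
a_2 = 6: 117/37  (≤ bound)
a_3 = 6: 721/228  (≤ bound)
a_4 = 6: 4443/1405  (≤ bound)
a_5 = 6: 27379/8658  (≤ bound)
a_6 = 6: 168717/53353  (> 45774, stop)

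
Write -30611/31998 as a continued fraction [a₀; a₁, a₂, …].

Apply division with remainder until the remainder is 0:
-30611 = -1·31998 + 1387, so a_0 = -1
31998 = 23·1387 + 97, so a_1 = 23
1387 = 14·97 + 29, so a_2 = 14
97 = 3·29 + 10, so a_3 = 3
29 = 2·10 + 9, so a_4 = 2
10 = 1·9 + 1, so a_5 = 1
9 = 9·1 + 0, so a_6 = 9

[-1; 23, 14, 3, 2, 1, 9]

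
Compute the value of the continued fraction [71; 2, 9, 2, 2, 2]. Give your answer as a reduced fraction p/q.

17011/238

Build up convergents one term at a time:
a_0 = 71: 71/1
a_1 = 2: 143/2
a_2 = 9: 1358/19
a_3 = 2: 2859/40
a_4 = 2: 7076/99
a_5 = 2: 17011/238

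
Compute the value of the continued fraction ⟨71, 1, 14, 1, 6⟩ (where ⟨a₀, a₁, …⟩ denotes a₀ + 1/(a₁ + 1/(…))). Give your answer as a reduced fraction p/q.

Collapse the nested fraction from the inside out:
Start with 6.
1 + 1/(6/1) = 1 + 1/6 = 7/6
14 + 1/(7/6) = 14 + 6/7 = 104/7
1 + 1/(104/7) = 1 + 7/104 = 111/104
71 + 1/(111/104) = 71 + 104/111 = 7985/111

7985/111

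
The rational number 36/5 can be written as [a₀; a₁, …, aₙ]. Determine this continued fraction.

Apply division with remainder until the remainder is 0:
⌊36/5⌋ = 7, remainder 1
⌊5/1⌋ = 5, remainder 0

[7; 5]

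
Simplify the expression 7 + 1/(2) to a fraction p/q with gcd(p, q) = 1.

a_0 = 7: 7/1
a_1 = 2: 15/2

15/2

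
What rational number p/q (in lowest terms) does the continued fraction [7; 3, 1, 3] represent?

a_0 = 7: 7/1
a_1 = 3: 22/3
a_2 = 1: 29/4
a_3 = 3: 109/15

109/15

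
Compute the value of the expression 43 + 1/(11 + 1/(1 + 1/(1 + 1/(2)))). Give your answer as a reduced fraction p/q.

2499/58

a_0 = 43: 43/1
a_1 = 11: 474/11
a_2 = 1: 517/12
a_3 = 1: 991/23
a_4 = 2: 2499/58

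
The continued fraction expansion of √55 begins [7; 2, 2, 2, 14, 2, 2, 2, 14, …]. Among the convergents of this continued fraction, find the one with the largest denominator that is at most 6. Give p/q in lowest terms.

37/5

a_0 = 7: 7/1  (≤ bound)
a_1 = 2: 15/2  (≤ bound)
a_2 = 2: 37/5  (≤ bound)
a_3 = 2: 89/12  (> 6, stop)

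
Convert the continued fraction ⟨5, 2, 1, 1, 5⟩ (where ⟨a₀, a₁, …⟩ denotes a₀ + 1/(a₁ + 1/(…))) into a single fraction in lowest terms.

Start with 5.
1 + 1/(5/1) = 1 + 1/5 = 6/5
1 + 1/(6/5) = 1 + 5/6 = 11/6
2 + 1/(11/6) = 2 + 6/11 = 28/11
5 + 1/(28/11) = 5 + 11/28 = 151/28

151/28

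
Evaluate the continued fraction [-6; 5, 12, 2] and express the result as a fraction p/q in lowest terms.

-737/127

Start with 2.
12 + 1/(2/1) = 12 + 1/2 = 25/2
5 + 1/(25/2) = 5 + 2/25 = 127/25
-6 + 1/(127/25) = -6 + 25/127 = -737/127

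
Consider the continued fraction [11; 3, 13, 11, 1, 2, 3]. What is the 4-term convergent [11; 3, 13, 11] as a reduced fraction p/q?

Starting at the tail and folding back:
Start with 11.
13 + 1/(11/1) = 13 + 1/11 = 144/11
3 + 1/(144/11) = 3 + 11/144 = 443/144
11 + 1/(443/144) = 11 + 144/443 = 5017/443

5017/443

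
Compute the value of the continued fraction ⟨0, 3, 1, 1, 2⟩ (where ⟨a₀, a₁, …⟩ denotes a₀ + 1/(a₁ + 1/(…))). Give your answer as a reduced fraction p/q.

Use the convergent recurrence hₖ = aₖ·hₖ₋₁ + hₖ₋₂ (and likewise for the denominators kₖ):
a_0 = 0: 0/1
a_1 = 3: 1/3
a_2 = 1: 1/4
a_3 = 1: 2/7
a_4 = 2: 5/18

5/18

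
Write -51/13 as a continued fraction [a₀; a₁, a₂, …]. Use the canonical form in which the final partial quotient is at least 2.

[-4; 13]

⌊-51/13⌋ = -4, remainder 1
⌊13/1⌋ = 13, remainder 0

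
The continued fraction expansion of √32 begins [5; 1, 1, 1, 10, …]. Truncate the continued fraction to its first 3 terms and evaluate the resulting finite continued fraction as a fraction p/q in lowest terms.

11/2

Start with 1.
1 + 1/(1/1) = 1 + 1/1 = 2/1
5 + 1/(2/1) = 5 + 1/2 = 11/2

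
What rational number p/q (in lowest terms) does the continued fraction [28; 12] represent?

337/12

Start with 12.
28 + 1/(12/1) = 28 + 1/12 = 337/12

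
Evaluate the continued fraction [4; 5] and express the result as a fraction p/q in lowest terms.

21/5

Start with 5.
4 + 1/(5/1) = 4 + 1/5 = 21/5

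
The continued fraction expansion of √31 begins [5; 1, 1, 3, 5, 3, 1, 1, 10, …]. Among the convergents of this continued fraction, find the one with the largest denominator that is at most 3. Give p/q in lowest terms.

a_0 = 5: 5/1  (≤ bound)
a_1 = 1: 6/1  (≤ bound)
a_2 = 1: 11/2  (≤ bound)
a_3 = 3: 39/7  (> 3, stop)

11/2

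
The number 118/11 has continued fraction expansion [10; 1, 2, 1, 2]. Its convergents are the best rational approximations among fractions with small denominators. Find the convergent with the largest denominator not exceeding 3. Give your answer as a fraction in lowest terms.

List convergents until the denominator exceeds the bound:
a_0 = 10: 10/1  (≤ bound)
a_1 = 1: 11/1  (≤ bound)
a_2 = 2: 32/3  (≤ bound)
a_3 = 1: 43/4  (> 3, stop)

32/3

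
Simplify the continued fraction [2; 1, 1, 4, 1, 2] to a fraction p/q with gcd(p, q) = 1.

a_0 = 2: 2/1
a_1 = 1: 3/1
a_2 = 1: 5/2
a_3 = 4: 23/9
a_4 = 1: 28/11
a_5 = 2: 79/31

79/31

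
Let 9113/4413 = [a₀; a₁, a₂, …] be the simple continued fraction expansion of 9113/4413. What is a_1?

15

9113 = 2·4413 + 287, so a_0 = 2
4413 = 15·287 + 108, so a_1 = 15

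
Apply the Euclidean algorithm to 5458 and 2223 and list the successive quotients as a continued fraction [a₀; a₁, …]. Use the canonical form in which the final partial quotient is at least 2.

[2; 2, 5, 11, 1, 2, 2, 2]

Run the Euclidean algorithm, recording each quotient:
5458 ÷ 2223 → quotient 2, remainder 1012
2223 ÷ 1012 → quotient 2, remainder 199
1012 ÷ 199 → quotient 5, remainder 17
199 ÷ 17 → quotient 11, remainder 12
17 ÷ 12 → quotient 1, remainder 5
12 ÷ 5 → quotient 2, remainder 2
5 ÷ 2 → quotient 2, remainder 1
2 ÷ 1 → quotient 2, remainder 0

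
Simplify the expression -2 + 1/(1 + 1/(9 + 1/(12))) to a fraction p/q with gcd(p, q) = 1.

a_0 = -2: -2/1
a_1 = 1: -1/1
a_2 = 9: -11/10
a_3 = 12: -133/121

-133/121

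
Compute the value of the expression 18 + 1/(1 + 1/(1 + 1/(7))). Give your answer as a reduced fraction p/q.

Work from the innermost term outward:
Start with 7.
1 + 1/(7/1) = 1 + 1/7 = 8/7
1 + 1/(8/7) = 1 + 7/8 = 15/8
18 + 1/(15/8) = 18 + 8/15 = 278/15

278/15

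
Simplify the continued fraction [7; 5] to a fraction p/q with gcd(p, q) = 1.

36/5

Compute successive convergents:
a_0 = 7: 7/1
a_1 = 5: 36/5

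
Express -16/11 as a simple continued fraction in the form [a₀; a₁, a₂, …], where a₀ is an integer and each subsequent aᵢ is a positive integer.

[-2; 1, 1, 5]

-16 ÷ 11 → quotient -2, remainder 6
11 ÷ 6 → quotient 1, remainder 5
6 ÷ 5 → quotient 1, remainder 1
5 ÷ 1 → quotient 5, remainder 0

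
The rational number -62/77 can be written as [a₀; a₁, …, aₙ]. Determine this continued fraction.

-62 ÷ 77 → quotient -1, remainder 15
77 ÷ 15 → quotient 5, remainder 2
15 ÷ 2 → quotient 7, remainder 1
2 ÷ 1 → quotient 2, remainder 0

[-1; 5, 7, 2]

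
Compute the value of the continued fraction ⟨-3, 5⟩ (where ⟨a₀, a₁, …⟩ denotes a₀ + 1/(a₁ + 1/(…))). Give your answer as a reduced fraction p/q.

-14/5

Work from the innermost term outward:
Start with 5.
-3 + 1/(5/1) = -3 + 1/5 = -14/5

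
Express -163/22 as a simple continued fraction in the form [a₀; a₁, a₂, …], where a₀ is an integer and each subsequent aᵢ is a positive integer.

-163 = -8·22 + 13, so a_0 = -8
22 = 1·13 + 9, so a_1 = 1
13 = 1·9 + 4, so a_2 = 1
9 = 2·4 + 1, so a_3 = 2
4 = 4·1 + 0, so a_4 = 4

[-8; 1, 1, 2, 4]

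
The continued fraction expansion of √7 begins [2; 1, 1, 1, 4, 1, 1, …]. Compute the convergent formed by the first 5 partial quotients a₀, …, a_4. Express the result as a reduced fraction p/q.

37/14

Use the convergent recurrence hₖ = aₖ·hₖ₋₁ + hₖ₋₂ (and likewise for the denominators kₖ):
a_0 = 2: 2/1
a_1 = 1: 3/1
a_2 = 1: 5/2
a_3 = 1: 8/3
a_4 = 4: 37/14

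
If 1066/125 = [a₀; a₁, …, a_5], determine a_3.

1066 = 8·125 + 66, so a_0 = 8
125 = 1·66 + 59, so a_1 = 1
66 = 1·59 + 7, so a_2 = 1
59 = 8·7 + 3, so a_3 = 8

8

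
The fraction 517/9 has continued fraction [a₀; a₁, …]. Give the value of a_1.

2

Apply division with remainder until the remainder is 0:
517 ÷ 9 → quotient 57, remainder 4
9 ÷ 4 → quotient 2, remainder 1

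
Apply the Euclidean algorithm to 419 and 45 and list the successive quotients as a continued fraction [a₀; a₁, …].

[9; 3, 4, 1, 2]

Run the Euclidean algorithm, recording each quotient:
419 ÷ 45 → quotient 9, remainder 14
45 ÷ 14 → quotient 3, remainder 3
14 ÷ 3 → quotient 4, remainder 2
3 ÷ 2 → quotient 1, remainder 1
2 ÷ 1 → quotient 2, remainder 0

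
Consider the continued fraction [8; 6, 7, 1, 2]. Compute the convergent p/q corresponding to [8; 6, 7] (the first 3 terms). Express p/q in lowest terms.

a_0 = 8: 8/1
a_1 = 6: 49/6
a_2 = 7: 351/43

351/43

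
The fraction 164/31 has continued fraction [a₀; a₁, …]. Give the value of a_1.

164 = 5·31 + 9, so a_0 = 5
31 = 3·9 + 4, so a_1 = 3

3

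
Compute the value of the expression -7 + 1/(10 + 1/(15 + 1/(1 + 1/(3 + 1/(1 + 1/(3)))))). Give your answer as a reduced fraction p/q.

a_0 = -7: -7/1
a_1 = 10: -69/10
a_2 = 15: -1042/151
a_3 = 1: -1111/161
a_4 = 3: -4375/634
a_5 = 1: -5486/795
a_6 = 3: -20833/3019

-20833/3019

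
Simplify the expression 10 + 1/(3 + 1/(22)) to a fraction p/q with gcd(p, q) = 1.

Start with 22.
3 + 1/(22/1) = 3 + 1/22 = 67/22
10 + 1/(67/22) = 10 + 22/67 = 692/67

692/67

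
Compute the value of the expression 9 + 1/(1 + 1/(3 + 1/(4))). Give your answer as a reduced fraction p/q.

166/17

Use the convergent recurrence hₖ = aₖ·hₖ₋₁ + hₖ₋₂ (and likewise for the denominators kₖ):
a_0 = 9: 9/1
a_1 = 1: 10/1
a_2 = 3: 39/4
a_3 = 4: 166/17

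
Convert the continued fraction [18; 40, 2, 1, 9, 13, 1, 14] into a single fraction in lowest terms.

4440316/246345

a_0 = 18: 18/1
a_1 = 40: 721/40
a_2 = 2: 1460/81
a_3 = 1: 2181/121
a_4 = 9: 21089/1170
a_5 = 13: 276338/15331
a_6 = 1: 297427/16501
a_7 = 14: 4440316/246345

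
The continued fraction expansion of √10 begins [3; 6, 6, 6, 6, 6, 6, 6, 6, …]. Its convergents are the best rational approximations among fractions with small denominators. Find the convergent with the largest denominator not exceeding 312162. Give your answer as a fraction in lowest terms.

List convergents until the denominator exceeds the bound:
a_0 = 3: 3/1  (≤ bound)
a_1 = 6: 19/6  (≤ bound)
a_2 = 6: 117/37  (≤ bound)
a_3 = 6: 721/228  (≤ bound)
a_4 = 6: 4443/1405  (≤ bound)
a_5 = 6: 27379/8658  (≤ bound)
a_6 = 6: 168717/53353  (≤ bound)
a_7 = 6: 1039681/328776  (> 312162, stop)

168717/53353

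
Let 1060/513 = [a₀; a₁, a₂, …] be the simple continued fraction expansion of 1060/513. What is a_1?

15

Run the Euclidean algorithm, recording each quotient:
1060 ÷ 513 → quotient 2, remainder 34
513 ÷ 34 → quotient 15, remainder 3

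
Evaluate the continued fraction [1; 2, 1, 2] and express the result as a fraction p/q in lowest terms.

Start with 2.
1 + 1/(2/1) = 1 + 1/2 = 3/2
2 + 1/(3/2) = 2 + 2/3 = 8/3
1 + 1/(8/3) = 1 + 3/8 = 11/8

11/8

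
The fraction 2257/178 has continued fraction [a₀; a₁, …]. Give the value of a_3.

Run the Euclidean algorithm, recording each quotient:
2257 ÷ 178 → quotient 12, remainder 121
178 ÷ 121 → quotient 1, remainder 57
121 ÷ 57 → quotient 2, remainder 7
57 ÷ 7 → quotient 8, remainder 1

8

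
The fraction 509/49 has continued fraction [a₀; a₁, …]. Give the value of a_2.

Run the Euclidean algorithm, recording each quotient:
⌊509/49⌋ = 10, remainder 19
⌊49/19⌋ = 2, remainder 11
⌊19/11⌋ = 1, remainder 8

1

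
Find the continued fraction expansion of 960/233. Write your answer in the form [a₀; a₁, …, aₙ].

960 ÷ 233 → quotient 4, remainder 28
233 ÷ 28 → quotient 8, remainder 9
28 ÷ 9 → quotient 3, remainder 1
9 ÷ 1 → quotient 9, remainder 0

[4; 8, 3, 9]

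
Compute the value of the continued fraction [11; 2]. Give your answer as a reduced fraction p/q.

23/2

Build up convergents one term at a time:
a_0 = 11: 11/1
a_1 = 2: 23/2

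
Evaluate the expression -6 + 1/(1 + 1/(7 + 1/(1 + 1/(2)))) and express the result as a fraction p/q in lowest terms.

a_0 = -6: -6/1
a_1 = 1: -5/1
a_2 = 7: -41/8
a_3 = 1: -46/9
a_4 = 2: -133/26

-133/26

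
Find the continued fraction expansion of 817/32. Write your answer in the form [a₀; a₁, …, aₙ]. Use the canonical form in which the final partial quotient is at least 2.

Repeatedly divide and take the remainder:
817 = 25·32 + 17, so a_0 = 25
32 = 1·17 + 15, so a_1 = 1
17 = 1·15 + 2, so a_2 = 1
15 = 7·2 + 1, so a_3 = 7
2 = 2·1 + 0, so a_4 = 2

[25; 1, 1, 7, 2]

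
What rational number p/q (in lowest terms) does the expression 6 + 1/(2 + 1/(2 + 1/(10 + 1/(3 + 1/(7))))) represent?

Use the convergent recurrence hₖ = aₖ·hₖ₋₁ + hₖ₋₂ (and likewise for the denominators kₖ):
a_0 = 6: 6/1
a_1 = 2: 13/2
a_2 = 2: 32/5
a_3 = 10: 333/52
a_4 = 3: 1031/161
a_5 = 7: 7550/1179

7550/1179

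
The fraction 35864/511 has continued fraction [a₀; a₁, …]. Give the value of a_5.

35864 ÷ 511 → quotient 70, remainder 94
511 ÷ 94 → quotient 5, remainder 41
94 ÷ 41 → quotient 2, remainder 12
41 ÷ 12 → quotient 3, remainder 5
12 ÷ 5 → quotient 2, remainder 2
5 ÷ 2 → quotient 2, remainder 1

2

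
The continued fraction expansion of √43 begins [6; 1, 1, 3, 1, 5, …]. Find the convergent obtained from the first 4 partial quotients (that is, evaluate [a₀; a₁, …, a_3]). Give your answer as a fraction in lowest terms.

Start with 3.
1 + 1/(3/1) = 1 + 1/3 = 4/3
1 + 1/(4/3) = 1 + 3/4 = 7/4
6 + 1/(7/4) = 6 + 4/7 = 46/7

46/7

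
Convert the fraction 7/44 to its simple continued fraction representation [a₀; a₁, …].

Repeatedly divide and take the remainder:
7 ÷ 44 → quotient 0, remainder 7
44 ÷ 7 → quotient 6, remainder 2
7 ÷ 2 → quotient 3, remainder 1
2 ÷ 1 → quotient 2, remainder 0

[0; 6, 3, 2]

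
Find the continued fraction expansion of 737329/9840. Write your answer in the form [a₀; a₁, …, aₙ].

[74; 1, 13, 1, 1, 1, 55, 4]

⌊737329/9840⌋ = 74, remainder 9169
⌊9840/9169⌋ = 1, remainder 671
⌊9169/671⌋ = 13, remainder 446
⌊671/446⌋ = 1, remainder 225
⌊446/225⌋ = 1, remainder 221
⌊225/221⌋ = 1, remainder 4
⌊221/4⌋ = 55, remainder 1
⌊4/1⌋ = 4, remainder 0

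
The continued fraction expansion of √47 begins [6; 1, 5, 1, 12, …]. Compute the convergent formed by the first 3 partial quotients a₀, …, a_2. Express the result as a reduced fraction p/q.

41/6

Start with 5.
1 + 1/(5/1) = 1 + 1/5 = 6/5
6 + 1/(6/5) = 6 + 5/6 = 41/6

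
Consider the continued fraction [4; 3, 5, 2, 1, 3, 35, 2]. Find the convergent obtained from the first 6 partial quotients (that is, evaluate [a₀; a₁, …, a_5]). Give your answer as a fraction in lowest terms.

811/188

a_0 = 4: 4/1
a_1 = 3: 13/3
a_2 = 5: 69/16
a_3 = 2: 151/35
a_4 = 1: 220/51
a_5 = 3: 811/188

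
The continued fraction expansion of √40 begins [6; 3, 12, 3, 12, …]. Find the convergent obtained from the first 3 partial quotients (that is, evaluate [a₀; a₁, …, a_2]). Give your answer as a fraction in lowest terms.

Start with 12.
3 + 1/(12/1) = 3 + 1/12 = 37/12
6 + 1/(37/12) = 6 + 12/37 = 234/37

234/37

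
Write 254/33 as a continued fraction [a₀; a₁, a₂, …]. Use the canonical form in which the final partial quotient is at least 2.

⌊254/33⌋ = 7, remainder 23
⌊33/23⌋ = 1, remainder 10
⌊23/10⌋ = 2, remainder 3
⌊10/3⌋ = 3, remainder 1
⌊3/1⌋ = 3, remainder 0

[7; 1, 2, 3, 3]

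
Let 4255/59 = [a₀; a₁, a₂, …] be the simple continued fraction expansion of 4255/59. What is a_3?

4255 ÷ 59 → quotient 72, remainder 7
59 ÷ 7 → quotient 8, remainder 3
7 ÷ 3 → quotient 2, remainder 1
3 ÷ 1 → quotient 3, remainder 0

3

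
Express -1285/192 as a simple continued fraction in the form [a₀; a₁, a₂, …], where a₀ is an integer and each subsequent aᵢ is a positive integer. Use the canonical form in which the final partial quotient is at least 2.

[-7; 3, 3, 1, 14]

-1285 ÷ 192 → quotient -7, remainder 59
192 ÷ 59 → quotient 3, remainder 15
59 ÷ 15 → quotient 3, remainder 14
15 ÷ 14 → quotient 1, remainder 1
14 ÷ 1 → quotient 14, remainder 0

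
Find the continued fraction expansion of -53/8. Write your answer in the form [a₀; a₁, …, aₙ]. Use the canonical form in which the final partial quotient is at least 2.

-53 = -7·8 + 3, so a_0 = -7
8 = 2·3 + 2, so a_1 = 2
3 = 1·2 + 1, so a_2 = 1
2 = 2·1 + 0, so a_3 = 2

[-7; 2, 1, 2]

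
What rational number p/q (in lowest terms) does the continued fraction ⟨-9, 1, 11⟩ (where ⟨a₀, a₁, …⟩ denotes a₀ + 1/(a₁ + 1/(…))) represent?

Collapse the nested fraction from the inside out:
Start with 11.
1 + 1/(11/1) = 1 + 1/11 = 12/11
-9 + 1/(12/11) = -9 + 11/12 = -97/12

-97/12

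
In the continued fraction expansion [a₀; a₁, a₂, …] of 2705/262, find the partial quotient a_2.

12

2705 ÷ 262 → quotient 10, remainder 85
262 ÷ 85 → quotient 3, remainder 7
85 ÷ 7 → quotient 12, remainder 1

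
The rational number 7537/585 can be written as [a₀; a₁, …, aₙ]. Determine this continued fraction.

[12; 1, 7, 1, 1, 1, 1, 13]

⌊7537/585⌋ = 12, remainder 517
⌊585/517⌋ = 1, remainder 68
⌊517/68⌋ = 7, remainder 41
⌊68/41⌋ = 1, remainder 27
⌊41/27⌋ = 1, remainder 14
⌊27/14⌋ = 1, remainder 13
⌊14/13⌋ = 1, remainder 1
⌊13/1⌋ = 13, remainder 0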